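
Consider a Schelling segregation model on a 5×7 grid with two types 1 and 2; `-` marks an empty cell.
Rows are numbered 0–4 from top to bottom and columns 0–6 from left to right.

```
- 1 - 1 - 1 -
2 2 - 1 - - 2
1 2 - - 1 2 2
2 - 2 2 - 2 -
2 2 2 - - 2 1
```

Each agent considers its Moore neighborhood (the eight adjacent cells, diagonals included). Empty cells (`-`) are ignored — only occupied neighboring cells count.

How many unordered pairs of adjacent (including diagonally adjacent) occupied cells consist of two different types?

Scan each occupied cell's neighbors to the right and below (and the two forward diagonals) so each pair is counted once.
Row 0: 1(0,1)–2(1,1)≠ 1(0,1)–2(1,0)≠ 1(0,3)–1(1,3)= 1(0,5)–2(1,6)≠  → 3/4 unlike.
Row 1: 2(1,0)–2(1,1)= 2(1,0)–1(2,0)≠ 2(1,0)–2(2,1)= 2(1,1)–2(2,1)= 2(1,1)–1(2,0)≠ 1(1,3)–1(2,4)= 2(1,6)–2(2,6)= 2(1,6)–2(2,5)=  → 2/8 unlike.
Row 2: 1(2,0)–2(2,1)≠ 1(2,0)–2(3,0)≠ 2(2,1)–2(3,2)= 2(2,1)–2(3,0)= 1(2,4)–2(2,5)≠ 1(2,4)–2(3,5)≠ 1(2,4)–2(3,3)≠ 2(2,5)–2(2,6)= 2(2,5)–2(3,5)= 2(2,6)–2(3,5)=  → 5/10 unlike.
Row 3: 2(3,0)–2(4,0)= 2(3,0)–2(4,1)= 2(3,2)–2(3,3)= 2(3,2)–2(4,2)= 2(3,2)–2(4,1)= 2(3,3)–2(4,2)= 2(3,5)–2(4,5)= 2(3,5)–1(4,6)≠  → 1/8 unlike.
Row 4: 2(4,0)–2(4,1)= 2(4,1)–2(4,2)= 2(4,5)–1(4,6)≠  → 1/3 unlike.
Total adjacent occupied pairs: 33; unlike-type pairs: 12.

12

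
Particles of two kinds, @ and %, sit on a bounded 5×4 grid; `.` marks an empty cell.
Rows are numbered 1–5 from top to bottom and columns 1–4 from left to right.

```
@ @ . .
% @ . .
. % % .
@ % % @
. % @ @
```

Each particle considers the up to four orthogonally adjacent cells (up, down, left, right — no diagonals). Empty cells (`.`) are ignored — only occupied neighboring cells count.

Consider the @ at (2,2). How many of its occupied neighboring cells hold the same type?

1

Occupied neighbors of (2,2): (1,2)=@, (3,2)=%, (2,1)=%.
Same type (@): 1 of 3.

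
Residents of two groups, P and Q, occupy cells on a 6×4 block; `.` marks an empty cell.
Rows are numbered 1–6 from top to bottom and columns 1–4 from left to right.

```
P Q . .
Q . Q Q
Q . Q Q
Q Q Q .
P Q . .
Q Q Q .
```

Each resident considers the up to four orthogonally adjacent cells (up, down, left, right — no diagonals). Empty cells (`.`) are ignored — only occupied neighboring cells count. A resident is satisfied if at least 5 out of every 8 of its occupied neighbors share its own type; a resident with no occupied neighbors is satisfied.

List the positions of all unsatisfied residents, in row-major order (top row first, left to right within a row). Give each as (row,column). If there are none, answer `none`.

(1,1), (1,2), (2,1), (5,1), (6,1)

(1,1)P 0/2 ✗
(1,2)Q 0/1 ✗
(2,1)Q 1/2 ✗
(2,3)Q 2/2 ✓
(2,4)Q 2/2 ✓
(3,1)Q 2/2 ✓
(3,3)Q 3/3 ✓
(3,4)Q 2/2 ✓
(4,1)Q 2/3 ✓
(4,2)Q 3/3 ✓
(4,3)Q 2/2 ✓
(5,1)P 0/3 ✗
(5,2)Q 2/3 ✓
(6,1)Q 1/2 ✗
(6,2)Q 3/3 ✓
(6,3)Q 1/1 ✓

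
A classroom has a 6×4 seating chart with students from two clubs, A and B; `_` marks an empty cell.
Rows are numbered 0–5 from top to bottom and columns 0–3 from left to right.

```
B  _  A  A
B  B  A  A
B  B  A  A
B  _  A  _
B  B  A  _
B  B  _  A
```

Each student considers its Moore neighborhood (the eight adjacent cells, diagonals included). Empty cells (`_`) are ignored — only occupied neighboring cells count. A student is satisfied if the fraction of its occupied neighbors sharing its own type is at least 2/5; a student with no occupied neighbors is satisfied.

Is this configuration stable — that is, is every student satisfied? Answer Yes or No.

Yes

(0,0)B 2/2 ✓
(0,2)A 3/4 ✓
(0,3)A 3/3 ✓
(1,0)B 4/4 ✓
(1,1)B 4/7 ✓
(1,2)A 5/7 ✓
(1,3)A 5/5 ✓
(2,0)B 4/4 ✓
(2,1)B 4/7 ✓
(2,2)A 4/6 ✓
(2,3)A 4/4 ✓
(3,0)B 4/4 ✓
(3,2)A 3/5 ✓
(4,0)B 4/4 ✓
(4,1)B 4/6 ✓
(4,2)A 2/4 ✓
(5,0)B 3/3 ✓
(5,1)B 3/4 ✓
(5,3)A 1/1 ✓
All meet the threshold, so the configuration is stable.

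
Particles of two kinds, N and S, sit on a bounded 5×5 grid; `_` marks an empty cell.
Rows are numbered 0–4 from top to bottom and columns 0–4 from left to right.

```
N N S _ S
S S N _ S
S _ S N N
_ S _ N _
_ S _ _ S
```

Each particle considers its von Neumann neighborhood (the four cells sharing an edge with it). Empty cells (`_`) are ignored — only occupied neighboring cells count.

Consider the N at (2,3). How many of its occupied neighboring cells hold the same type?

2

Occupied neighbors of (2,3): (3,3)=N, (2,2)=S, (2,4)=N.
Same type (N): 2 of 3.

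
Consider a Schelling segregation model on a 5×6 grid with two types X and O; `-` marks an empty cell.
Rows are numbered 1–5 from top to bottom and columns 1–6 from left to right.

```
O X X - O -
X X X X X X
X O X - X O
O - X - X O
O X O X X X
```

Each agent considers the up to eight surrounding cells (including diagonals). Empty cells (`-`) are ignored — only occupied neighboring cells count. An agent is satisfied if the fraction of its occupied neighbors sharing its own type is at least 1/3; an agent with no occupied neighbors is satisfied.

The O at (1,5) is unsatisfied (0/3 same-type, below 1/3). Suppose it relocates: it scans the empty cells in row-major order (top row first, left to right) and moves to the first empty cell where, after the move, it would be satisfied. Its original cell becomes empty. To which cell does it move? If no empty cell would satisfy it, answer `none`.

(4,2)

Vacating (1,5). Empty cells in order:
  (1,4): 0/4 same-type → still unsatisfied.
  (1,6): 0/2 same-type → still unsatisfied.
  (3,4): 0/7 same-type → still unsatisfied.
  (4,2): 4/8 same-type → satisfied — stop here.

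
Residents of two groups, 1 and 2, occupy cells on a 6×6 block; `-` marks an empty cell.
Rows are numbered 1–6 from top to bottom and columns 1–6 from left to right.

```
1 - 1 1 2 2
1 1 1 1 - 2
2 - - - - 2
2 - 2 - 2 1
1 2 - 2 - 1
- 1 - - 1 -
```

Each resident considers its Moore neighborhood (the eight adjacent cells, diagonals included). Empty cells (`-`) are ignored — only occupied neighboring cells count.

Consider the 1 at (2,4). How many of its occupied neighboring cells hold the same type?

Occupied neighbors of (2,4): (1,3)=1, (1,4)=1, (1,5)=2, (2,3)=1.
Same type (1): 3 of 4.

3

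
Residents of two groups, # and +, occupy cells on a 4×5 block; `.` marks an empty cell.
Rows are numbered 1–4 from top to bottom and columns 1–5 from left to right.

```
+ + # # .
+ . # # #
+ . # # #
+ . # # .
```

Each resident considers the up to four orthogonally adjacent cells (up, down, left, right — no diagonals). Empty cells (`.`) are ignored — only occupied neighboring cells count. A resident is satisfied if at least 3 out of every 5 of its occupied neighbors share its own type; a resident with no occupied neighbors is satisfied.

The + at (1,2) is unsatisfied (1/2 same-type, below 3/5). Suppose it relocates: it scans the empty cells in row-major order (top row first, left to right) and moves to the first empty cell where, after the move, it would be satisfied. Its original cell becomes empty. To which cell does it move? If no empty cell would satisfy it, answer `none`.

Vacating (1,2). Empty cells in order:
  (1,5): 0/2 same-type → still unsatisfied.
  (2,2): 1/2 same-type → still unsatisfied.
  (3,2): 1/2 same-type → still unsatisfied.
  (4,2): 1/2 same-type → still unsatisfied.
  (4,5): 0/2 same-type → still unsatisfied.

none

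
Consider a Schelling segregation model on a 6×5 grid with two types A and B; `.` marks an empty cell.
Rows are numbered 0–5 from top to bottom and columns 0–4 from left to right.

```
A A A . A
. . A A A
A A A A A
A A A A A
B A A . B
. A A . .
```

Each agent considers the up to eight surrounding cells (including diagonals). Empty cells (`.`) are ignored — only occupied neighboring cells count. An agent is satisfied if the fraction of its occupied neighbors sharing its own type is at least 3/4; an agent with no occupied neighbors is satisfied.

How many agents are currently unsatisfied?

Row 0: (0,0)A 1/1 ✓ · (0,1)A 3/3 ✓ · (0,2)A 3/3 ✓ · (0,4)A 2/2 ✓
Row 1: (1,2)A 6/6 ✓ · (1,3)A 7/7 ✓ · (1,4)A 4/4 ✓
Row 2: (2,0)A 3/3 ✓ · (2,1)A 6/6 ✓ · (2,2)A 7/7 ✓ · (2,3)A 8/8 ✓ · (2,4)A 5/5 ✓
Row 3: (3,0)A 4/5 ✓ · (3,1)A 7/8 ✓ · (3,2)A 7/7 ✓ · (3,3)A 6/7 ✓ · (3,4)A 3/4 ✓
Row 4: (4,0)B 0/4 ✗ · (4,1)A 6/7 ✓ · (4,2)A 6/6 ✓ · (4,4)B 0/2 ✗
Row 5: (5,1)A 3/4 ✓ · (5,2)A 3/3 ✓
Unsatisfied: (4,0), (4,4) — 2 in total.

2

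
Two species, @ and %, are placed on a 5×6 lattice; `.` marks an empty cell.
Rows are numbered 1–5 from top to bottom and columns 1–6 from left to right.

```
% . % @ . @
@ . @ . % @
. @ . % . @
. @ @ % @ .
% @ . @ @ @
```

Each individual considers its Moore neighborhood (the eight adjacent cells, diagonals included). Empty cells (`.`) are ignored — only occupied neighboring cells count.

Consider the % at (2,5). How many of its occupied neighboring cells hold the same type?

1

Occupied neighbors of (2,5): (1,4)=@, (1,6)=@, (2,6)=@, (3,4)=%, (3,6)=@.
Same type (%): 1 of 5.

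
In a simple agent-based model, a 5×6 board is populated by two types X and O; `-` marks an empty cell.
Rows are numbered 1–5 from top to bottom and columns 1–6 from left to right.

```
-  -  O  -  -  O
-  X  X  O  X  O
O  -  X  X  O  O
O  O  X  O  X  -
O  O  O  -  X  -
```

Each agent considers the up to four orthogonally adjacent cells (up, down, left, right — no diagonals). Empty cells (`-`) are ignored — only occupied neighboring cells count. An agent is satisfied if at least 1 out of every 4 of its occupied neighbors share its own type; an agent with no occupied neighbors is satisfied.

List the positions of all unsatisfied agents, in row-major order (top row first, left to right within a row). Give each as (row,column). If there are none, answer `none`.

Row 1: (1,3)O 0/1 ✗ · (1,6)O 1/1 ✓
Row 2: (2,2)X 1/1 ✓ · (2,3)X 2/4 ✓ · (2,4)O 0/3 ✗ · (2,5)X 0/3 ✗ · (2,6)O 2/3 ✓
Row 3: (3,1)O 1/1 ✓ · (3,3)X 3/3 ✓ · (3,4)X 1/4 ✓ · (3,5)O 1/4 ✓ · (3,6)O 2/2 ✓
Row 4: (4,1)O 3/3 ✓ · (4,2)O 2/3 ✓ · (4,3)X 1/4 ✓ · (4,4)O 0/3 ✗ · (4,5)X 1/3 ✓
Row 5: (5,1)O 2/2 ✓ · (5,2)O 3/3 ✓ · (5,3)O 1/2 ✓ · (5,5)X 1/1 ✓

(1,3), (2,4), (2,5), (4,4)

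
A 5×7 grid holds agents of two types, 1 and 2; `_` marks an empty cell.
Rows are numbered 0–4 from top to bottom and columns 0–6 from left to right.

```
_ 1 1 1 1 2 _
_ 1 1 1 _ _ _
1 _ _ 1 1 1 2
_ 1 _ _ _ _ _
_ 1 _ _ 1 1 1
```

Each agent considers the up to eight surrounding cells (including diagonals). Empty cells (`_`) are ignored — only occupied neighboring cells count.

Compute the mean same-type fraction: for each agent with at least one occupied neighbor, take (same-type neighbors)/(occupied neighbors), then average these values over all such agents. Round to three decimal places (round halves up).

0.843

(0,1)1 3/3
(0,2)1 5/5
(0,3)1 4/4
(0,4)1 2/3
(0,5)2 0/1
(1,1)1 4/4
(1,2)1 6/6
(1,3)1 6/6
(2,0)1 2/2
(2,3)1 3/3
(2,4)1 3/3
(2,5)1 1/2
(2,6)2 0/1
(3,1)1 2/2
(4,1)1 1/1
(4,4)1 1/1
(4,5)1 2/2
(4,6)1 1/1
Sum over 18 agents: 3/3 + 5/5 + 4/4 + 2/3 + 0/1 + 4/4 + 6/6 + 6/6 + 2/2 + 3/3 + 3/3 + 1/2 + 0/1 + 2/2 + 1/1 + 1/1 + 2/2 + 1/1 = 91/6; mean = 91/6 ÷ 18 = 91/108 = 0.842592… → 0.843.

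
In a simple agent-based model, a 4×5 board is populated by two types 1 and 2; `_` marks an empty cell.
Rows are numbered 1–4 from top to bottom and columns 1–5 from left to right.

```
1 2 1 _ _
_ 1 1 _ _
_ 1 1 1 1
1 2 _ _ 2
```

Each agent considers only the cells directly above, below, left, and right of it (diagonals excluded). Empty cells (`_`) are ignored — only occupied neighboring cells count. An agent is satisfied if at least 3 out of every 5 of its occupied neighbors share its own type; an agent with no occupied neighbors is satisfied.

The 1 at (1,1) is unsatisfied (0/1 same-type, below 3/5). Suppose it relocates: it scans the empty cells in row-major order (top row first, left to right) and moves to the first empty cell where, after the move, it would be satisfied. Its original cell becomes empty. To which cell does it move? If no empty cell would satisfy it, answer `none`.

(1,4)

Vacating (1,1). Empty cells in order:
  (1,4): 1/1 same-type → satisfied — stop here.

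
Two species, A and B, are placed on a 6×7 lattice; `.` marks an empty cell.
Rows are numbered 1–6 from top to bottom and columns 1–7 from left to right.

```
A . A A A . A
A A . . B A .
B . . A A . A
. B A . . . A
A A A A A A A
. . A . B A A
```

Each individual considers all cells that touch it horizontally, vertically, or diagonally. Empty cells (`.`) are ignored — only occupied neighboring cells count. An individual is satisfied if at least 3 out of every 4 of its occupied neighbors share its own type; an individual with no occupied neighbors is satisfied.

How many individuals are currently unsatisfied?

10

(1,1)A 2/2 ✓
(1,3)A 2/2 ✓
(1,4)A 2/3 ✗
(1,5)A 2/3 ✗
(1,7)A 1/1 ✓
(2,1)A 2/3 ✗
(2,2)A 3/4 ✓
(2,5)B 0/5 ✗
(2,6)A 4/5 ✓
(3,1)B 1/3 ✗
(3,4)A 2/3 ✗
(3,5)A 2/3 ✗
(3,7)A 2/2 ✓
(4,2)B 1/5 ✗
(4,3)A 4/5 ✓
(4,7)A 3/3 ✓
(5,1)A 1/2 ✗
(5,2)A 4/5 ✓
(5,3)A 4/5 ✓
(5,4)A 4/5 ✓
(5,5)A 3/4 ✓
(5,6)A 5/6 ✓
(5,7)A 4/4 ✓
(6,3)A 3/3 ✓
(6,5)B 0/4 ✗
(6,6)A 4/5 ✓
(6,7)A 3/3 ✓
Unsatisfied: (1,4), (1,5), (2,1), (2,5), (3,1), (3,4), (3,5), (4,2), (5,1), (6,5) — 10 in total.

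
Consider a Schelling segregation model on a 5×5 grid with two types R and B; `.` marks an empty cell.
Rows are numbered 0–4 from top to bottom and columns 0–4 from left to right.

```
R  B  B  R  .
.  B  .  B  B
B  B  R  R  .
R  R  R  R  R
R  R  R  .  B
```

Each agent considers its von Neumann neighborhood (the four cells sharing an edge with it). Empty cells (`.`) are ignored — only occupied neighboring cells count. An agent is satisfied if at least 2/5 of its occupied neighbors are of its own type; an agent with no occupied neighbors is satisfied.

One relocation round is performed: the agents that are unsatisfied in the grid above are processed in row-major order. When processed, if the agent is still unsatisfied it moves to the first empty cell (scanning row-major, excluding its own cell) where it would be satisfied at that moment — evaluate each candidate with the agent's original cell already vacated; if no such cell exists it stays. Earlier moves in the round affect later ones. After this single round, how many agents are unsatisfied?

2

Initially unsatisfied (in order): (0,0), (0,3), (1,3), (4,4).
  (0,0) → (0,4).
  (0,3) → (2,4).
  (1,3): now satisfied by earlier moves; stays.
  (4,4) → (0,0).
Resulting grid:
B B B . R
. B . B B
B B R R R
R R R R R
R R R . .
Unsatisfied now: (0,4), (1,4).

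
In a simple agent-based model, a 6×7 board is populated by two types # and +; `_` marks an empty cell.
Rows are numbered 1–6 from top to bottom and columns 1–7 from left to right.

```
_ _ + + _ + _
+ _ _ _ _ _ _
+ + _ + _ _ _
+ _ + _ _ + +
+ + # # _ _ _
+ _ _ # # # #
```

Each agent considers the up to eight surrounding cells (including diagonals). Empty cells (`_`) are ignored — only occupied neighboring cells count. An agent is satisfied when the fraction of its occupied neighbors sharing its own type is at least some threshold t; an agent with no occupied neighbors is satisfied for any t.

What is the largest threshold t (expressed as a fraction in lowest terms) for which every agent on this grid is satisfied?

1/2

(1,3)+ 1/1
(1,4)+ 1/1
(1,6)+ — no occupied neighbors
(2,1)+ 2/2
(3,1)+ 3/3
(3,2)+ 4/4
(3,4)+ 1/1
(4,1)+ 4/4
(4,3)+ 3/5
(4,6)+ 1/1
(4,7)+ 1/1
(5,1)+ 3/3
(5,2)+ 4/5
(5,3)# 2/4
(5,4)# 3/4
(6,1)+ 2/2
(6,4)# 3/3
(6,5)# 3/3
(6,6)# 2/2
(6,7)# 1/1
The smallest same-type fraction is 2/4 at (5,3), which reduces to 1/2. Any threshold above that leaves this agent unsatisfied.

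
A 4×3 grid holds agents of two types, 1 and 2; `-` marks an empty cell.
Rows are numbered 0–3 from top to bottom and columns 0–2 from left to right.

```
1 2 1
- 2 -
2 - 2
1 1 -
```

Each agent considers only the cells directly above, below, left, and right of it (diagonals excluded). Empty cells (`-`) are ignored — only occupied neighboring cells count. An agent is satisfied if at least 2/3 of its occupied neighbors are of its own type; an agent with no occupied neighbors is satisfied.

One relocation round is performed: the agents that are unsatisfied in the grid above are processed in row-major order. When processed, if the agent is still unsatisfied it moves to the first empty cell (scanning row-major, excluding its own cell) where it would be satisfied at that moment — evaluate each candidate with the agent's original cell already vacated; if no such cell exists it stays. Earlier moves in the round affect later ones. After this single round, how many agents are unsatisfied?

3

Initially unsatisfied (in order): (0,0), (0,1), (0,2), (2,0), (3,0).
  (0,0): no empty cell satisfies it; stays.
  (0,1) → (1,0).
  (0,2): now satisfied by earlier moves; stays.
  (2,0) → (1,2).
  (3,0): now satisfied by earlier moves; stays.
Resulting grid:
1 - 1
2 2 2
- - 2
1 1 -
Unsatisfied now: (0,0), (0,2), (1,0).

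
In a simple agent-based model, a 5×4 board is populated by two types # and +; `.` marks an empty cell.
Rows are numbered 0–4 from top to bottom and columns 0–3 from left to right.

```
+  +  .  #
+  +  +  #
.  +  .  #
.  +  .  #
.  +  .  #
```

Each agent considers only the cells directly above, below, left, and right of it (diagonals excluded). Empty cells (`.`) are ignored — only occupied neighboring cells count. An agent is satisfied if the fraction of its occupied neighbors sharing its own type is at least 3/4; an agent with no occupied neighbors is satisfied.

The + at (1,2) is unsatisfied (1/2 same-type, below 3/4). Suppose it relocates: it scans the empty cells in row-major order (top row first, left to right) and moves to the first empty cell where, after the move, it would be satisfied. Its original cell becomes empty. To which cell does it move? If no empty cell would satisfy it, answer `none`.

Vacating (1,2). Empty cells in order:
  (0,2): 1/2 same-type → still unsatisfied.
  (2,0): 2/2 same-type → satisfied — stop here.

(2,0)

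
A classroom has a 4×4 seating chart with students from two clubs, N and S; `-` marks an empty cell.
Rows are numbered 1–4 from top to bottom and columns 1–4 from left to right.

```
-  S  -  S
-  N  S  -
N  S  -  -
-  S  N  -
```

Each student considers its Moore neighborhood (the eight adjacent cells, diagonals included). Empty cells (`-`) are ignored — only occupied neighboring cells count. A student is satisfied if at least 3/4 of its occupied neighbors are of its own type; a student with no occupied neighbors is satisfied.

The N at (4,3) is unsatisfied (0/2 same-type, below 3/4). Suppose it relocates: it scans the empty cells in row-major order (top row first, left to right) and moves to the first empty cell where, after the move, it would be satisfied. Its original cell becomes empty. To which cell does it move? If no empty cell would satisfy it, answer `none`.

(4,4)

Vacating (4,3). Empty cells in order:
  (1,1): 1/2 same-type → still unsatisfied.
  (1,3): 1/4 same-type → still unsatisfied.
  (2,1): 2/4 same-type → still unsatisfied.
  (2,4): 0/2 same-type → still unsatisfied.
  (3,3): 1/4 same-type → still unsatisfied.
  (3,4): 0/1 same-type → still unsatisfied.
  (4,1): 1/3 same-type → still unsatisfied.
  (4,4): 0/0 same-type → satisfied — stop here.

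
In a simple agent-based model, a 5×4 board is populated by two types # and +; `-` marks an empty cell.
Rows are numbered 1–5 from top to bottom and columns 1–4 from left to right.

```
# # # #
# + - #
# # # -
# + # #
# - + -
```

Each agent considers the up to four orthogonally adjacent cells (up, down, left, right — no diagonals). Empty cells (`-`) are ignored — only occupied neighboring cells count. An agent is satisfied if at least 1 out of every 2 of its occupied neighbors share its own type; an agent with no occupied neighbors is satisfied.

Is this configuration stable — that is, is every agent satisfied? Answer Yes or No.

No

Row 1: (1,1)# 2/2 ok · (1,2)# 2/3 ok · (1,3)# 2/2 ok · (1,4)# 2/2 ok
Row 2: (2,1)# 2/3 ok · (2,2)+ 0/3 unhappy · (2,4)# 1/1 ok
Row 3: (3,1)# 3/3 ok · (3,2)# 2/4 ok · (3,3)# 2/2 ok
Row 4: (4,1)# 2/3 ok · (4,2)+ 0/3 unhappy · (4,3)# 2/4 ok · (4,4)# 1/1 ok
Row 5: (5,1)# 1/1 ok · (5,3)+ 0/1 unhappy
For instance (2,2) has only 0/3 same-type neighbors, below 1/2.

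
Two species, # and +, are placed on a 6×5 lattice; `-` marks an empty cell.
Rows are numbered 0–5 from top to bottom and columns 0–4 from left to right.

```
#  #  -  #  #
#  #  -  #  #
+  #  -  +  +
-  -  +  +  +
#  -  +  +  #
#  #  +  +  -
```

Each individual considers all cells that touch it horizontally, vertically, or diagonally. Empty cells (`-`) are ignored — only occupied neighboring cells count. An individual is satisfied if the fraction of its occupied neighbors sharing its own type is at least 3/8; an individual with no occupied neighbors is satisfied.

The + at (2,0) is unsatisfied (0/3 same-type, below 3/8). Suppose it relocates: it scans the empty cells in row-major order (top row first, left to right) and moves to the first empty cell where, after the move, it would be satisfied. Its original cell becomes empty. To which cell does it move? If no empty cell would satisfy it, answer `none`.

Vacating (2,0). Empty cells in order:
  (0,2): 0/4 same-type → still unsatisfied.
  (1,2): 1/6 same-type → still unsatisfied.
  (2,2): 3/6 same-type → satisfied — stop here.

(2,2)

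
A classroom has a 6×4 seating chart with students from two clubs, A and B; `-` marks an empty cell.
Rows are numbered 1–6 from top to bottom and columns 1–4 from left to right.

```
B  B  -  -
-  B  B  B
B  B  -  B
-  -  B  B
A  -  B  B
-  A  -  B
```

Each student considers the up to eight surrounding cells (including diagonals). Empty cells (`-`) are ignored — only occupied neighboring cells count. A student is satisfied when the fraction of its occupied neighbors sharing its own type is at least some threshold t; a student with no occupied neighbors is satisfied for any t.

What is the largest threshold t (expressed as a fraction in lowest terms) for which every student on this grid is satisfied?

(1,1)B 2/2
(1,2)B 3/3
(2,2)B 5/5
(2,3)B 5/5
(2,4)B 2/2
(3,1)B 2/2
(3,2)B 4/4
(3,4)B 4/4
(4,3)B 5/5
(4,4)B 4/4
(5,1)A 1/1
(5,3)B 4/5
(5,4)B 4/4
(6,2)A 1/2
(6,4)B 2/2
The smallest same-type fraction is 1/2 at (6,2), which reduces to 1/2. Any threshold above that leaves this student unsatisfied.

1/2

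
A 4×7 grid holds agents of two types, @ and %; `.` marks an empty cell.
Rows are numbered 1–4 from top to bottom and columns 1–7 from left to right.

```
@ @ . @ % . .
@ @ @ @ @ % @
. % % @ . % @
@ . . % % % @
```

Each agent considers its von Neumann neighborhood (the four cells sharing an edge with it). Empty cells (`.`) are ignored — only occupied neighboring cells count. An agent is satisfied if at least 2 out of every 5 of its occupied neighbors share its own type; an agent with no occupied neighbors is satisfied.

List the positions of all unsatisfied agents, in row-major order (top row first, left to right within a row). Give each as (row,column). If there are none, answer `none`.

(1,1)@ 2/2 ✓
(1,2)@ 2/2 ✓
(1,4)@ 1/2 ✓
(1,5)% 0/2 ✗
(2,1)@ 2/2 ✓
(2,2)@ 3/4 ✓
(2,3)@ 2/3 ✓
(2,4)@ 4/4 ✓
(2,5)@ 1/3 ✗
(2,6)% 1/3 ✗
(2,7)@ 1/2 ✓
(3,2)% 1/2 ✓
(3,3)% 1/3 ✗
(3,4)@ 1/3 ✗
(3,6)% 2/3 ✓
(3,7)@ 2/3 ✓
(4,1)@ 0/0 ✓
(4,4)% 1/2 ✓
(4,5)% 2/2 ✓
(4,6)% 2/3 ✓
(4,7)@ 1/2 ✓

(1,5), (2,5), (2,6), (3,3), (3,4)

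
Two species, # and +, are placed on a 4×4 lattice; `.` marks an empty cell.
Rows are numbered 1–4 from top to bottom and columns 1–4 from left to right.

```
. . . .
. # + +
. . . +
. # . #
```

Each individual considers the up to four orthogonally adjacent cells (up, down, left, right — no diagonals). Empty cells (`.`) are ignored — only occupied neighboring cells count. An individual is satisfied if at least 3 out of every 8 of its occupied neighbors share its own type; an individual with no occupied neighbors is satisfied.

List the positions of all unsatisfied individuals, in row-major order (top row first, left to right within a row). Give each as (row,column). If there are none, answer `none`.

Row 2: (2,2)# 0/1 not · (2,3)+ 1/2 satisfied · (2,4)+ 2/2 satisfied
Row 3: (3,4)+ 1/2 satisfied
Row 4: (4,2)# 0/0 satisfied · (4,4)# 0/1 not

(2,2), (4,4)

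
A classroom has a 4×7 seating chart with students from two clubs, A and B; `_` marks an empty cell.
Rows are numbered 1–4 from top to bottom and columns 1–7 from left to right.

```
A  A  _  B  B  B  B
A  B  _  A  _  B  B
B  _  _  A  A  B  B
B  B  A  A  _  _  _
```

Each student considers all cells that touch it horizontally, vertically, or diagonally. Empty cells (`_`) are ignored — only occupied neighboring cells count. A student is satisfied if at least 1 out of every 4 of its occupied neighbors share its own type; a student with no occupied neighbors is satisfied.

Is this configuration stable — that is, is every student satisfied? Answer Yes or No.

(1,1)A 2/3 ok
(1,2)A 2/3 ok
(1,4)B 1/2 ok
(1,5)B 3/4 ok
(1,6)B 4/4 ok
(1,7)B 3/3 ok
(2,1)A 2/4 ok
(2,2)B 1/4 ok
(2,4)A 2/4 ok
(2,6)B 6/7 ok
(2,7)B 5/5 ok
(3,1)B 3/4 ok
(3,4)A 4/4 ok
(3,5)A 3/5 ok
(3,6)B 3/4 ok
(3,7)B 3/3 ok
(4,1)B 2/2 ok
(4,2)B 2/3 ok
(4,3)A 2/3 ok
(4,4)A 3/3 ok
All meet the threshold, so the configuration is stable.

Yes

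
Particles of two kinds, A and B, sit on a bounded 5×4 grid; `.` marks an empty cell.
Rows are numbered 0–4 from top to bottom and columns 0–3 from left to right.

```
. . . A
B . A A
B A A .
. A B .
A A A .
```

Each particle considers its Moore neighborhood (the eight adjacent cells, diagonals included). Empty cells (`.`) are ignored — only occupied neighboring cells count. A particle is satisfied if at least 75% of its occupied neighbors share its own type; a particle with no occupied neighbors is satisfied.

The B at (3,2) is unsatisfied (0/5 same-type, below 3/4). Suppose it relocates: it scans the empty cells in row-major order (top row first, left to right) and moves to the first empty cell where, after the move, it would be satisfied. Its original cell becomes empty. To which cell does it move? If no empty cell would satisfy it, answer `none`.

Vacating (3,2). Empty cells in order:
  (0,0): 1/1 same-type → satisfied — stop here.

(0,0)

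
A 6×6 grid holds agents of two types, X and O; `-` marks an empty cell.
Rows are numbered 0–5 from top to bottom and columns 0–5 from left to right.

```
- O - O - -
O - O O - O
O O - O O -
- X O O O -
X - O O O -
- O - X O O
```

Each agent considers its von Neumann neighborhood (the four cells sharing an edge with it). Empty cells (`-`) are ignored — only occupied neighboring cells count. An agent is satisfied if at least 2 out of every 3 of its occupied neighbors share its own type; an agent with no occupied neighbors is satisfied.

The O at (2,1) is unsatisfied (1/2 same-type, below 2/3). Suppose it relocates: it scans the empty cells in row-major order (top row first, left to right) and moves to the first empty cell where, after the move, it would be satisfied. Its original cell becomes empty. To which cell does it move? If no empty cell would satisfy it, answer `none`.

Vacating (2,1). Empty cells in order:
  (0,0): 2/2 same-type → satisfied — stop here.

(0,0)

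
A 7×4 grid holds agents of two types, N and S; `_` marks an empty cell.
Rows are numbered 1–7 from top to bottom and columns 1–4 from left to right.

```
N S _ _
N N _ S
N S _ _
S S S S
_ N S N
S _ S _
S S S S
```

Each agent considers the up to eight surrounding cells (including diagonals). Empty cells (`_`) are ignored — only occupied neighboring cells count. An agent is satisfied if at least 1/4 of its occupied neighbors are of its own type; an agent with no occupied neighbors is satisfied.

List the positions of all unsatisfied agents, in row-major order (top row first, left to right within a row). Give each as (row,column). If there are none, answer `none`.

(1,2), (5,2), (5,4)

Row 1: (1,1)N 2/3 ok · (1,2)S 0/3 unhappy
Row 2: (2,1)N 3/5 ok · (2,2)N 3/5 ok · (2,4)S 0/0 ok
Row 3: (3,1)N 2/5 ok · (3,2)S 3/6 ok
Row 4: (4,1)S 2/4 ok · (4,2)S 4/6 ok · (4,3)S 4/6 ok · (4,4)S 2/3 ok
Row 5: (5,2)N 0/6 unhappy · (5,3)S 4/6 ok · (5,4)N 0/4 unhappy
Row 6: (6,1)S 2/3 ok · (6,3)S 4/6 ok
Row 7: (7,1)S 2/2 ok · (7,2)S 4/4 ok · (7,3)S 3/3 ok · (7,4)S 2/2 ok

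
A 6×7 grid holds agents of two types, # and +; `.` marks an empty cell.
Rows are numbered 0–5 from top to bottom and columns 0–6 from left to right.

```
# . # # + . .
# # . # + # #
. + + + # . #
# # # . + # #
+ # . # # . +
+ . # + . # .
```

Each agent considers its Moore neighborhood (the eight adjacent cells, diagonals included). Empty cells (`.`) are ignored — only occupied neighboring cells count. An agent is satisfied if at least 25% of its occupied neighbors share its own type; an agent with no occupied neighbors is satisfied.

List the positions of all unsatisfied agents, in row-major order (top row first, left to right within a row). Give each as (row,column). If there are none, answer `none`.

(2,1), (3,4), (4,6), (5,3)

(0,0)# 2/2 ok
(0,2)# 3/3 ok
(0,3)# 2/4 ok
(0,4)+ 1/4 ok
(1,0)# 2/3 ok
(1,1)# 3/5 ok
(1,3)# 3/7 ok
(1,4)+ 2/6 ok
(1,5)# 3/5 ok
(1,6)# 2/2 ok
(2,1)+ 1/6 unhappy
(2,2)+ 2/6 ok
(2,3)+ 3/6 ok
(2,4)# 3/6 ok
(2,6)# 4/4 ok
(3,0)# 2/4 ok
(3,1)# 3/6 ok
(3,2)# 3/6 ok
(3,4)+ 1/5 unhappy
(3,5)# 4/6 ok
(3,6)# 2/3 ok
(4,0)+ 1/4 ok
(4,1)# 4/6 ok
(4,3)# 3/5 ok
(4,4)# 3/5 ok
(4,6)+ 0/3 unhappy
(5,0)+ 1/2 ok
(5,2)# 2/3 ok
(5,3)+ 0/3 unhappy
(5,5)# 1/2 ok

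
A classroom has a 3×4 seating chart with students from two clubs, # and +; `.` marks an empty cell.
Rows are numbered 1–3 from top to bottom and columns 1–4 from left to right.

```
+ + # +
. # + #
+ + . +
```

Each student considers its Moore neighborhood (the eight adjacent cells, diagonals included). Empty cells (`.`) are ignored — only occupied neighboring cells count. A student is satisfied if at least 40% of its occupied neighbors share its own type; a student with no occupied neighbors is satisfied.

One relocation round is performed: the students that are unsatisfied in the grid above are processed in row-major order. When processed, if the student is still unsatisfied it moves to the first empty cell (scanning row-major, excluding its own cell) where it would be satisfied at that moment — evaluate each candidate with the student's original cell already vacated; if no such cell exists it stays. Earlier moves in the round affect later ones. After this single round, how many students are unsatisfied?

0

Initially unsatisfied (in order): (1,4), (2,2), (2,4).
  (1,4) → (2,1).
  (2,2) → (1,4).
  (2,4): now satisfied by earlier moves; stays.
Resulting grid:
+ + # #
+ . + #
+ + . +
All satisfied now.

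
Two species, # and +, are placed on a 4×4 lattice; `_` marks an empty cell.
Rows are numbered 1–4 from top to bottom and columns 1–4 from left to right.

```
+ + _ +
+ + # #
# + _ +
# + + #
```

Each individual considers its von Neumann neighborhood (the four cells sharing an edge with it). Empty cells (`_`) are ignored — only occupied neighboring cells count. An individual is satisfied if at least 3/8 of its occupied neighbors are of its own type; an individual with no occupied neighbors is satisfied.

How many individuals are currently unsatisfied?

Row 1: (1,1)+ 2/2 ok · (1,2)+ 2/2 ok · (1,4)+ 0/1 unhappy
Row 2: (2,1)+ 2/3 ok · (2,2)+ 3/4 ok · (2,3)# 1/2 ok · (2,4)# 1/3 unhappy
Row 3: (3,1)# 1/3 unhappy · (3,2)+ 2/3 ok · (3,4)+ 0/2 unhappy
Row 4: (4,1)# 1/2 ok · (4,2)+ 2/3 ok · (4,3)+ 1/2 ok · (4,4)# 0/2 unhappy
Unsatisfied: (1,4), (2,4), (3,1), (3,4), (4,4) — 5 in total.

5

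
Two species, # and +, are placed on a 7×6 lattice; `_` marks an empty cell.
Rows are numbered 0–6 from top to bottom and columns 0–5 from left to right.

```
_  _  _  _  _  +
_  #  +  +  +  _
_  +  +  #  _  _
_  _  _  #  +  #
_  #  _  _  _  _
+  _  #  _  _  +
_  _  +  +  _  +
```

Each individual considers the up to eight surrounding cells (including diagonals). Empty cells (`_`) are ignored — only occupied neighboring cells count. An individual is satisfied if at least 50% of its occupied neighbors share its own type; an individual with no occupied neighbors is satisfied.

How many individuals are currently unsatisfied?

7

(0,5)+ 1/1 ok
(1,1)# 0/3 unhappy
(1,2)+ 3/5 ok
(1,3)+ 3/4 ok
(1,4)+ 2/3 ok
(2,1)+ 2/3 ok
(2,2)+ 3/6 ok
(2,3)# 1/6 unhappy
(3,3)# 1/3 unhappy
(3,4)+ 0/3 unhappy
(3,5)# 0/1 unhappy
(4,1)# 1/2 ok
(5,0)+ 0/1 unhappy
(5,2)# 1/3 unhappy
(5,5)+ 1/1 ok
(6,2)+ 1/2 ok
(6,3)+ 1/2 ok
(6,5)+ 1/1 ok
Unsatisfied: (1,1), (2,3), (3,3), (3,4), (3,5), (5,0), (5,2) — 7 in total.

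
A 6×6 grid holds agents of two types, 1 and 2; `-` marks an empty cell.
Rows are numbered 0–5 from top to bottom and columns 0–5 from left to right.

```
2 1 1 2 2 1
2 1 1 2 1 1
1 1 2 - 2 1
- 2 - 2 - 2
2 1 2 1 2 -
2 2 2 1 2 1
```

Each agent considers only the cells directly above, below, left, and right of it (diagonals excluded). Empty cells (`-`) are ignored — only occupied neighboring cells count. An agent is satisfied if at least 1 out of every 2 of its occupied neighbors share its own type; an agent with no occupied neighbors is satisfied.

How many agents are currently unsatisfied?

(0,0)2 1/2 ✓
(0,1)1 2/3 ✓
(0,2)1 2/3 ✓
(0,3)2 2/3 ✓
(0,4)2 1/3 ✗
(0,5)1 1/2 ✓
(1,0)2 1/3 ✗
(1,1)1 3/4 ✓
(1,2)1 2/4 ✓
(1,3)2 1/3 ✗
(1,4)1 1/4 ✗
(1,5)1 3/3 ✓
(2,0)1 1/2 ✓
(2,1)1 2/4 ✓
(2,2)2 0/2 ✗
(2,4)2 0/2 ✗
(2,5)1 1/3 ✗
(3,1)2 0/2 ✗
(3,3)2 0/1 ✗
(3,5)2 0/1 ✗
(4,0)2 1/2 ✓
(4,1)1 0/4 ✗
(4,2)2 1/3 ✗
(4,3)1 1/4 ✗
(4,4)2 1/2 ✓
(5,0)2 2/2 ✓
(5,1)2 2/3 ✓
(5,2)2 2/3 ✓
(5,3)1 1/3 ✗
(5,4)2 1/3 ✗
(5,5)1 0/1 ✗
Unsatisfied: (0,4), (1,0), (1,3), (1,4), (2,2), (2,4), (2,5), (3,1), (3,3), (3,5), (4,1), (4,2), (4,3), (5,3), (5,4), (5,5) — 16 in total.

16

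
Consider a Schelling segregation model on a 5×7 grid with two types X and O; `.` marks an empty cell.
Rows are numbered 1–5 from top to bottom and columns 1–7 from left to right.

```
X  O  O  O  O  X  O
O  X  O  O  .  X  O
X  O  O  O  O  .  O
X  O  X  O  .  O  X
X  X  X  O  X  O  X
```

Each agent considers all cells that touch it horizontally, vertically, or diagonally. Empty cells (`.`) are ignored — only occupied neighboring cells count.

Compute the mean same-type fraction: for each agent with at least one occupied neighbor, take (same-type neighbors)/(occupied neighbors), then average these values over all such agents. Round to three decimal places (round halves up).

0.497

Row 1: (1,1)X 1/3 · (1,2)O 3/5 · (1,3)O 4/5 · (1,4)O 4/4 · (1,5)O 2/4 · (1,6)X 1/4 · (1,7)O 1/3
Row 2: (2,1)O 2/5 · (2,2)X 2/8 · (2,3)O 7/8 · (2,4)O 7/7 · (2,6)X 1/6 · (2,7)O 2/4
Row 3: (3,1)X 2/5 · (3,2)O 4/8 · (3,3)O 6/8 · (3,4)O 5/6 · (3,5)O 4/5 · (3,7)O 2/4
Row 4: (4,1)X 3/5 · (4,2)O 2/8 · (4,3)X 2/8 · (4,4)O 4/7 · (4,6)O 3/6 · (4,7)X 1/4
Row 5: (5,1)X 2/3 · (5,2)X 4/5 · (5,3)X 2/5 · (5,4)O 1/4 · (5,5)X 0/4 · (5,6)O 1/4 · (5,7)X 1/3
Sum over 32 agents: 1/3 + 3/5 + 4/5 + 4/4 + 2/4 + 1/4 + 1/3 + 2/5 + 2/8 + 7/8 + 7/7 + 1/6 + 2/4 + 2/5 + 4/8 + 6/8 + 5/6 + 4/5 + 2/4 + 3/5 + 2/8 + 2/8 + 4/7 + 3/6 + 1/4 + 2/3 + 4/5 + 2/5 + 1/4 + 0/4 + 1/4 + 1/3 = 13367/840; mean = 13367/840 ÷ 32 = 13367/26880 = 0.497284… → 0.497.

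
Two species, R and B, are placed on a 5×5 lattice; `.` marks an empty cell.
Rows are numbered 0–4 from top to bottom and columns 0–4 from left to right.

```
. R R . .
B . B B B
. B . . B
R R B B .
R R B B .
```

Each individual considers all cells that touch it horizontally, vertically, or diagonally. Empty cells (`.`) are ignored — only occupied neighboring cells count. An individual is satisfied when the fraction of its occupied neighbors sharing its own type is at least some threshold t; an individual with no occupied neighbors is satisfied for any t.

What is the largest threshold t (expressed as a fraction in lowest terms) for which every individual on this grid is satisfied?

1/3

Row 0: (0,1)R 1/3 · (0,2)R 1/3
Row 1: (1,0)B 1/2 · (1,2)B 2/4 · (1,3)B 3/4 · (1,4)B 2/2
Row 2: (2,1)B 3/5 · (2,4)B 3/3
Row 3: (3,0)R 3/4 · (3,1)R 3/6 · (3,2)B 4/6 · (3,3)B 4/4
Row 4: (4,0)R 3/3 · (4,1)R 3/5 · (4,2)B 3/5 · (4,3)B 3/3
The smallest same-type fraction is 1/3 at (0,1), which reduces to 1/3. Any threshold above that leaves this individual unsatisfied.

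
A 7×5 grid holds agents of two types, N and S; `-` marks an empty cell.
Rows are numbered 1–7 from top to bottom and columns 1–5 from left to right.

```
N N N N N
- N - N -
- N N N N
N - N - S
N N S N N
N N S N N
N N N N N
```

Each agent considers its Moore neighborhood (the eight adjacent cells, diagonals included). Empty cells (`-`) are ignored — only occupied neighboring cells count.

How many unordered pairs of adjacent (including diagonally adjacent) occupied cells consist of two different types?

Scan each occupied cell's neighbors to the right and below (and the two forward diagonals) so each pair is counted once.
From row 1: 0 unlike of 10 pairs (running 0/10).
From row 2: 0 unlike of 5 pairs (running 0/15).
From row 3: 2 unlike of 9 pairs (running 2/24).
From row 4: 3 unlike of 7 pairs (running 5/31).
From row 5: 6 unlike of 17 pairs (running 11/48).
From row 6: 5 unlike of 17 pairs (running 16/65).
From row 7: 0 unlike of 4 pairs (running 16/69).
Total adjacent occupied pairs: 69; unlike-type pairs: 16.

16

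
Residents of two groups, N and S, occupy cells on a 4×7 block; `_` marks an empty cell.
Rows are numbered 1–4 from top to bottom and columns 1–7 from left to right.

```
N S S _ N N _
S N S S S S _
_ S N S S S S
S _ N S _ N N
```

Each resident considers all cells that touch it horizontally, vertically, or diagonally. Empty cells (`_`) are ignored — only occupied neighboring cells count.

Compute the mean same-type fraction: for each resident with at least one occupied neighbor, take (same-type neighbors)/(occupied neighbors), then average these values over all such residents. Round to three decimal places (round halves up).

0.533

(1,1)N 1/3
(1,2)S 3/5
(1,3)S 3/4
(1,5)N 1/4
(1,6)N 1/3
(2,1)S 2/4
(2,2)N 2/7
(2,3)S 5/7
(2,4)S 5/7
(2,5)S 5/7
(2,6)S 4/6
(3,2)S 3/6
(3,3)N 2/7
(3,4)S 5/7
(3,5)S 6/7
(3,6)S 4/6
(3,7)S 2/4
(4,1)S 1/1
(4,3)N 1/4
(4,4)S 2/4
(4,6)N 1/4
(4,7)N 1/3
Sum over 22 residents: 1/3 + 3/5 + 3/4 + 1/4 + 1/3 + 2/4 + 2/7 + 5/7 + 5/7 + 5/7 + 4/6 + 3/6 + 2/7 + 5/7 + 6/7 + 4/6 + 2/4 + 1/1 + 1/4 + 2/4 + 1/4 + 1/3 = 2461/210; mean = 2461/210 ÷ 22 = 2461/4620 = 0.532683… → 0.533.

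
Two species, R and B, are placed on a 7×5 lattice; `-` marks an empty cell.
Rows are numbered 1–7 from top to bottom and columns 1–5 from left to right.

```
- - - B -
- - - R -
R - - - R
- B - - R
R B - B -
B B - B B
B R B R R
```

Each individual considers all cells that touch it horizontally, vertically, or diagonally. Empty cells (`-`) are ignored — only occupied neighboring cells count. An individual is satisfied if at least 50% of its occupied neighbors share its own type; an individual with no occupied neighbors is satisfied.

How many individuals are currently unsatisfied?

(1,4)B 0/1 not
(2,4)R 1/2 satisfied
(3,1)R 0/1 not
(3,5)R 2/2 satisfied
(4,2)B 1/3 not
(4,5)R 1/2 satisfied
(5,1)R 0/4 not
(5,2)B 3/4 satisfied
(5,4)B 2/3 satisfied
(6,1)B 3/5 satisfied
(6,2)B 4/6 satisfied
(6,4)B 3/5 satisfied
(6,5)B 2/4 satisfied
(7,1)B 2/3 satisfied
(7,2)R 0/4 not
(7,3)B 2/4 satisfied
(7,4)R 1/4 not
(7,5)R 1/3 not
Unsatisfied: (1,4), (3,1), (4,2), (5,1), (7,2), (7,4), (7,5) — 7 in total.

7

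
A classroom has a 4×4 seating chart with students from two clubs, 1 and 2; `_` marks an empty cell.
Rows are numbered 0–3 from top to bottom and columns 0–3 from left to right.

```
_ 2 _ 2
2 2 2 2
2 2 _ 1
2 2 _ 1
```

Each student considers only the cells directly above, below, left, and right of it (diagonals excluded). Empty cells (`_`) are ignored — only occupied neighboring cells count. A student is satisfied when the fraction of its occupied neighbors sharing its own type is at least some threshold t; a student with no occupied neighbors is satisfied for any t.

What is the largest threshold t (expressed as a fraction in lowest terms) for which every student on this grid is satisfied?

1/2

Row 0: (0,1)2 1/1 · (0,3)2 1/1
Row 1: (1,0)2 2/2 · (1,1)2 4/4 · (1,2)2 2/2 · (1,3)2 2/3
Row 2: (2,0)2 3/3 · (2,1)2 3/3 · (2,3)1 1/2
Row 3: (3,0)2 2/2 · (3,1)2 2/2 · (3,3)1 1/1
The smallest same-type fraction is 1/2 at (2,3), which reduces to 1/2. Any threshold above that leaves this student unsatisfied.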